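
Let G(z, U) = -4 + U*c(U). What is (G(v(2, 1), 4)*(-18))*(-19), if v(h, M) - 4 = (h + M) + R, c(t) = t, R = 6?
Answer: 4104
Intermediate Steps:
v(h, M) = 10 + M + h (v(h, M) = 4 + ((h + M) + 6) = 4 + ((M + h) + 6) = 4 + (6 + M + h) = 10 + M + h)
G(z, U) = -4 + U**2 (G(z, U) = -4 + U*U = -4 + U**2)
(G(v(2, 1), 4)*(-18))*(-19) = ((-4 + 4**2)*(-18))*(-19) = ((-4 + 16)*(-18))*(-19) = (12*(-18))*(-19) = -216*(-19) = 4104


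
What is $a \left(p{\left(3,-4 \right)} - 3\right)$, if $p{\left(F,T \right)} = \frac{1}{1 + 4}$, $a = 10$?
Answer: $-28$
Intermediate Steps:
$p{\left(F,T \right)} = \frac{1}{5}$
$a \left(p{\left(3,-4 \right)} - 3\right) = 10 \left(\frac{1}{5} - 3\right) = 10 \left(- \frac{14}{5}\right) = -28$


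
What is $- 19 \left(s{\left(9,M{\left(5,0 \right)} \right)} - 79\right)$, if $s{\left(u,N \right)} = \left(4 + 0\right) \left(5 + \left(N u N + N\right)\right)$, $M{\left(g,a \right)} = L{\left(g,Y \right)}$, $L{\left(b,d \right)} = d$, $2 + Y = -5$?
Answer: $-31863$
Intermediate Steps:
$Y = -7$ ($Y = -2 - 5 = -7$)
$M{\left(g,a \right)} = -7$
$s{\left(u,N \right)} = 20 + 4 N + 4 u N^{2}$ ($s{\left(u,N \right)} = 4 \left(5 + \left(u N^{2} + N\right)\right) = 4 \left(5 + \left(N + u N^{2}\right)\right) = 4 \left(5 + N + u N^{2}\right) = 20 + 4 N + 4 u N^{2}$)
$- 19 \left(s{\left(9,M{\left(5,0 \right)} \right)} - 79\right) = - 19 \left(\left(20 + 4 \left(-7\right) + 4 \cdot 9 \left(-7\right)^{2}\right) - 79\right) = - 19 \left(\left(20 - 28 + 4 \cdot 9 \cdot 49\right) - 79\right) = - 19 \left(\left(20 - 28 + 1764\right) - 79\right) = - 19 \left(1756 - 79\right) = \left(-19\right) 1677 = -31863$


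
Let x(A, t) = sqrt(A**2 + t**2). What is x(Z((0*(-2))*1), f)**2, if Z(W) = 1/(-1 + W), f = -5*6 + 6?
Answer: 577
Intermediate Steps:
f = -24 (f = -30 + 6 = -24)
x(Z((0*(-2))*1), f)**2 = (sqrt((1/(-1 + (0*(-2))*1))**2 + (-24)**2))**2 = (sqrt((1/(-1 + 0*1))**2 + 576))**2 = (sqrt((1/(-1 + 0))**2 + 576))**2 = (sqrt((1/(-1))**2 + 576))**2 = (sqrt((-1)**2 + 576))**2 = (sqrt(1 + 576))**2 = (sqrt(577))**2 = 577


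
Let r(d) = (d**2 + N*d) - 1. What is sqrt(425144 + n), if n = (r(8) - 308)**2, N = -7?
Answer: 3*sqrt(57305) ≈ 718.15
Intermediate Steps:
r(d) = -1 + d**2 - 7*d (r(d) = (d**2 - 7*d) - 1 = -1 + d**2 - 7*d)
n = 90601 (n = ((-1 + 8**2 - 7*8) - 308)**2 = ((-1 + 64 - 56) - 308)**2 = (7 - 308)**2 = (-301)**2 = 90601)
sqrt(425144 + n) = sqrt(425144 + 90601) = sqrt(515745) = 3*sqrt(57305)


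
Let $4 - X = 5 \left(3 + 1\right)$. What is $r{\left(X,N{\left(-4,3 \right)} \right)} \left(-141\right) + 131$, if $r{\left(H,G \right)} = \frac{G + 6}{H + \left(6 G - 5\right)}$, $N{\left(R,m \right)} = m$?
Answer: $554$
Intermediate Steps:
$X = -16$ ($X = 4 - 5 \left(3 + 1\right) = 4 - 5 \cdot 4 = 4 - 20 = -16$)
$r{\left(H,G \right)} = \frac{6 + G}{-5 + H + 6 G}$ ($r{\left(H,G \right)} = \frac{6 + G}{H + \left(-5 + 6 G\right)} = \frac{6 + G}{-5 + H + 6 G}$)
$r{\left(X,N{\left(-4,3 \right)} \right)} \left(-141\right) + 131 = \frac{6 + 3}{-5 - 16 + 6 \cdot 3} \left(-141\right) + 131 = \frac{1}{-5 - 16 + 18} \cdot 9 \left(-141\right) + 131 = \frac{1}{-3} \cdot 9 \left(-141\right) + 131 = \left(- \frac{1}{3}\right) 9 \left(-141\right) + 131 = \left(-3\right) \left(-141\right) + 131 = 423 + 131 = 554$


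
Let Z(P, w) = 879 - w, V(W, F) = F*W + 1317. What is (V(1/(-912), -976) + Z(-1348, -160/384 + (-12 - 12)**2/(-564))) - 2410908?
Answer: -8603910305/3572 ≈ -2.4087e+6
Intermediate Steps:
V(W, F) = 1317 + F*W
(V(1/(-912), -976) + Z(-1348, -160/384 + (-12 - 12)**2/(-564))) - 2410908 = ((1317 - 976/(-912)) + (879 - (-160/384 + (-12 - 12)**2/(-564)))) - 2410908 = ((1317 - 976*(-1/912)) + (879 - (-160*1/384 + (-24)**2*(-1/564)))) - 2410908 = ((1317 + 61/57) + (879 - (-5/12 + 576*(-1/564)))) - 2410908 = (75130/57 + (879 - (-5/12 - 48/47))) - 2410908 = (75130/57 + (879 - 1*(-811/564))) - 2410908 = (75130/57 + (879 + 811/564)) - 2410908 = (75130/57 + 496567/564) - 2410908 = 7853071/3572 - 2410908 = -8603910305/3572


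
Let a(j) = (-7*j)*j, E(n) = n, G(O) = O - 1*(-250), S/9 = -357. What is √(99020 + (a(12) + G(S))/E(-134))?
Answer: 3*√197615026/134 ≈ 314.72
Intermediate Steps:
S = -3213 (S = 9*(-357) = -3213)
G(O) = 250 + O (G(O) = O + 250 = 250 + O)
a(j) = -7*j²
√(99020 + (a(12) + G(S))/E(-134)) = √(99020 + (-7*12² + (250 - 3213))/(-134)) = √(99020 + (-7*144 - 2963)*(-1/134)) = √(99020 + (-1008 - 2963)*(-1/134)) = √(99020 - 3971*(-1/134)) = √(99020 + 3971/134) = √(13272651/134) = 3*√197615026/134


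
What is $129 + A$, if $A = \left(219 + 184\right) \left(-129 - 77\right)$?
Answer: $-82889$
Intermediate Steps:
$A = -83018$ ($A = 403 \left(-206\right) = -83018$)
$129 + A = 129 - 83018 = -82889$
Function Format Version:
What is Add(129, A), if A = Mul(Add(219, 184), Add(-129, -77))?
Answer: -82889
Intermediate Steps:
A = -83018 (A = Mul(403, -206) = -83018)
Add(129, A) = Add(129, -83018) = -82889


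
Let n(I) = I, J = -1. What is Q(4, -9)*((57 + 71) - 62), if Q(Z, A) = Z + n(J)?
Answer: 198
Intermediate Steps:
Q(Z, A) = -1 + Z (Q(Z, A) = Z - 1 = -1 + Z)
Q(4, -9)*((57 + 71) - 62) = (-1 + 4)*((57 + 71) - 62) = 3*(128 - 62) = 3*66 = 198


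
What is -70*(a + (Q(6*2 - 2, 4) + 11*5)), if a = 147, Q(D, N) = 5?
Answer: -14490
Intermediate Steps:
-70*(a + (Q(6*2 - 2, 4) + 11*5)) = -70*(147 + (5 + 11*5)) = -70*(147 + (5 + 55)) = -70*(147 + 60) = -70*207 = -14490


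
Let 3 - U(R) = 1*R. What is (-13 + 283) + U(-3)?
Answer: 276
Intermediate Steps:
U(R) = 3 - R
(-13 + 283) + U(-3) = (-13 + 283) + (3 - 1*(-3)) = 270 + (3 + 3) = 270 + 6 = 276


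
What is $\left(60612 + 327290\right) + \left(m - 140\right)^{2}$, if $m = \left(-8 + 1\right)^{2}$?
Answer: $396183$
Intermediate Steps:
$m = 49$ ($m = \left(-7\right)^{2} = 49$)
$\left(60612 + 327290\right) + \left(m - 140\right)^{2} = \left(60612 + 327290\right) + \left(49 - 140\right)^{2} = 387902 + \left(-91\right)^{2} = 387902 + 8281 = 396183$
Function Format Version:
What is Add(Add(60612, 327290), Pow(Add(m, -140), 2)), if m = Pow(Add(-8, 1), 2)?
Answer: 396183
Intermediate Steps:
m = 49 (m = Pow(-7, 2) = 49)
Add(Add(60612, 327290), Pow(Add(m, -140), 2)) = Add(Add(60612, 327290), Pow(Add(49, -140), 2)) = Add(387902, Pow(-91, 2)) = Add(387902, 8281) = 396183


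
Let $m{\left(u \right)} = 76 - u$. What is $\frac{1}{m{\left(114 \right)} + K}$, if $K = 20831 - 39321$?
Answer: $- \frac{1}{18528} \approx -5.3972 \cdot 10^{-5}$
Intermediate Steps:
$K = -18490$
$\frac{1}{m{\left(114 \right)} + K} = \frac{1}{\left(76 - 114\right) - 18490} = \frac{1}{-38 - 18490} = \frac{1}{-18528} = - \frac{1}{18528}$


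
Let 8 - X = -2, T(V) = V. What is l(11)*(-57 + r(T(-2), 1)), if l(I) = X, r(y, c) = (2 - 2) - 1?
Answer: -580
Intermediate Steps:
X = 10 (X = 8 - 1*(-2) = 8 + 2 = 10)
r(y, c) = -1 (r(y, c) = 0 - 1 = -1)
l(I) = 10
l(11)*(-57 + r(T(-2), 1)) = 10*(-57 - 1) = 10*(-58) = -580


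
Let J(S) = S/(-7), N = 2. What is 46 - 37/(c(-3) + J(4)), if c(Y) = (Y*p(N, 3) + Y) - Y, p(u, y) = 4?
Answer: 4307/88 ≈ 48.943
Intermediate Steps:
c(Y) = 4*Y (c(Y) = (Y*4 + Y) - Y = (4*Y + Y) - Y = 5*Y - Y = 4*Y)
J(S) = -S/7 (J(S) = S*(-⅐) = -S/7)
46 - 37/(c(-3) + J(4)) = 46 - 37/(4*(-3) - ⅐*4) = 46 - 37/(-12 - 4/7) = 46 - 37/(-88/7) = 46 - 7/88*(-37) = 46 + 259/88 = 4307/88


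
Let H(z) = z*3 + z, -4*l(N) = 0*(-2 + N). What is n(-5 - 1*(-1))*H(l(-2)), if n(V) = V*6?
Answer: 0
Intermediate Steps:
l(N) = 0 (l(N) = -0*(-2 + N) = -¼*0 = 0)
H(z) = 4*z (H(z) = 3*z + z = 4*z)
n(V) = 6*V
n(-5 - 1*(-1))*H(l(-2)) = (6*(-5 - 1*(-1)))*(4*0) = (6*(-5 + 1))*0 = (6*(-4))*0 = -24*0 = 0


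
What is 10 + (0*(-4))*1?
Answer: 10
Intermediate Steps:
10 + (0*(-4))*1 = 10 + 0*1 = 10 + 0 = 10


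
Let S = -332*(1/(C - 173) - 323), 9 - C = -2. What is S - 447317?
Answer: -27546395/81 ≈ -3.4008e+5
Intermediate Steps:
C = 11 (C = 9 - 1*(-2) = 9 + 2 = 11)
S = 8686282/81 (S = -332*(1/(11 - 173) - 323) = -332*(1/(-162) - 323) = -332*(-1/162 - 323) = -332*(-52327/162) = 8686282/81 ≈ 1.0724e+5)
S - 447317 = 8686282/81 - 447317 = -27546395/81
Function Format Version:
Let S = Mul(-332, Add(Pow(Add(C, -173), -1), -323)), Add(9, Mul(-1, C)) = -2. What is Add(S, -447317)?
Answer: Rational(-27546395, 81) ≈ -3.4008e+5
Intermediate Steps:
C = 11 (C = Add(9, Mul(-1, -2)) = Add(9, 2) = 11)
S = Rational(8686282, 81) (S = Mul(-332, Add(Pow(Add(11, -173), -1), -323)) = Mul(-332, Add(Pow(-162, -1), -323)) = Mul(-332, Add(Rational(-1, 162), -323)) = Mul(-332, Rational(-52327, 162)) = Rational(8686282, 81) ≈ 1.0724e+5)
Add(S, -447317) = Add(Rational(8686282, 81), -447317) = Rational(-27546395, 81)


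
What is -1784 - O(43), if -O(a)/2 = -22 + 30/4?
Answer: -1813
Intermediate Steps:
O(a) = 29 (O(a) = -2*(-22 + 30/4) = -2*(-22 + 30*(¼)) = -2*(-22 + 15/2) = -2*(-29/2) = 29)
-1784 - O(43) = -1784 - 1*29 = -1784 - 29 = -1813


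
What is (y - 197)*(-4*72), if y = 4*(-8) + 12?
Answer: 62496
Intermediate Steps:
y = -20 (y = -32 + 12 = -20)
(y - 197)*(-4*72) = (-20 - 197)*(-4*72) = -217*(-288) = 62496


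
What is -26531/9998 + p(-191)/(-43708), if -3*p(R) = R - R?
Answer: -26531/9998 ≈ -2.6536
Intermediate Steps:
p(R) = 0 (p(R) = -(R - R)/3 = -1/3*0 = 0)
-26531/9998 + p(-191)/(-43708) = -26531/9998 + 0/(-43708) = -26531*1/9998 + 0*(-1/43708) = -26531/9998 + 0 = -26531/9998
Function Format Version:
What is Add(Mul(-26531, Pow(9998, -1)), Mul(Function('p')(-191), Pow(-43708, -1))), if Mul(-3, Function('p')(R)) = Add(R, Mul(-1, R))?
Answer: Rational(-26531, 9998) ≈ -2.6536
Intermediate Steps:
Function('p')(R) = 0 (Function('p')(R) = Mul(Rational(-1, 3), Add(R, Mul(-1, R))) = Mul(Rational(-1, 3), 0) = 0)
Add(Mul(-26531, Pow(9998, -1)), Mul(Function('p')(-191), Pow(-43708, -1))) = Add(Mul(-26531, Pow(9998, -1)), Mul(0, Pow(-43708, -1))) = Add(Mul(-26531, Rational(1, 9998)), Mul(0, Rational(-1, 43708))) = Add(Rational(-26531, 9998), 0) = Rational(-26531, 9998)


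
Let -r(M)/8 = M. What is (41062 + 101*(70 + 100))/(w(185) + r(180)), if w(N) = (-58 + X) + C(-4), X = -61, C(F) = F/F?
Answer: -29116/779 ≈ -37.376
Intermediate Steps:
r(M) = -8*M
C(F) = 1
w(N) = -118 (w(N) = (-58 - 61) + 1 = -119 + 1 = -118)
(41062 + 101*(70 + 100))/(w(185) + r(180)) = (41062 + 101*(70 + 100))/(-118 - 8*180) = (41062 + 101*170)/(-118 - 1440) = (41062 + 17170)/(-1558) = 58232*(-1/1558) = -29116/779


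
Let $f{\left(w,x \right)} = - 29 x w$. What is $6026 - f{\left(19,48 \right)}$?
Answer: $32474$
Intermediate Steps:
$f{\left(w,x \right)} = - 29 w x$
$6026 - f{\left(19,48 \right)} = 6026 - \left(-29\right) 19 \cdot 48 = 6026 - -26448 = 6026 + 26448 = 32474$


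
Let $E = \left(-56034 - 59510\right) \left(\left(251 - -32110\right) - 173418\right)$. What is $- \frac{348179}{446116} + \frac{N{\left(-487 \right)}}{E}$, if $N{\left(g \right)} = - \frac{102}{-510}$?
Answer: $- \frac{644854808705251}{826241811955560} \approx -0.78047$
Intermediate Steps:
$N{\left(g \right)} = \frac{1}{5}$ ($N{\left(g \right)} = \left(-102\right) \left(- \frac{1}{510}\right) = \frac{1}{5}$)
$E = 16298290008$ ($E = - 115544 \left(\left(251 + 32110\right) - 173418\right) = - 115544 \left(32361 - 173418\right) = \left(-115544\right) \left(-141057\right) = 16298290008$)
$- \frac{348179}{446116} + \frac{N{\left(-487 \right)}}{E} = - \frac{348179}{446116} + \frac{1}{5 \cdot 16298290008} = \left(-348179\right) \frac{1}{446116} + \frac{1}{5} \cdot \frac{1}{16298290008} = - \frac{348179}{446116} + \frac{1}{81491450040} = - \frac{644854808705251}{826241811955560}$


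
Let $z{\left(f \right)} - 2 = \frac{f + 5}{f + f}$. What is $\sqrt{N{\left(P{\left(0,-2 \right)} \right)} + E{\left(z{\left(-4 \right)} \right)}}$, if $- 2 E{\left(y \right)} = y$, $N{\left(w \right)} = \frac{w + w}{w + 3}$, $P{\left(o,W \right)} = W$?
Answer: $\frac{i \sqrt{79}}{4} \approx 2.222 i$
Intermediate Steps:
$N{\left(w \right)} = \frac{2 w}{3 + w}$
$z{\left(f \right)} = 2 + \frac{5 + f}{2 f}$ ($z{\left(f \right)} = 2 + \frac{f + 5}{f + f} = 2 + \frac{5 + f}{2 f}$)
$E{\left(y \right)} = - \frac{y}{2}$
$\sqrt{N{\left(P{\left(0,-2 \right)} \right)} + E{\left(z{\left(-4 \right)} \right)}} = \sqrt{2 \left(-2\right) \frac{1}{3 - 2} - \frac{\frac{5}{2} \frac{1}{-4} \left(1 - 4\right)}{2}} = \sqrt{2 \left(-2\right) 1^{-1} - \frac{\frac{5}{2} \left(- \frac{1}{4}\right) \left(-3\right)}{2}} = \sqrt{2 \left(-2\right) 1 - \frac{15}{16}} = \sqrt{-4 - \frac{15}{16}} = \sqrt{- \frac{79}{16}} = \frac{i \sqrt{79}}{4}$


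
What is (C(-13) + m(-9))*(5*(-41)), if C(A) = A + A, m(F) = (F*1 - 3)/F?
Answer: 15170/3 ≈ 5056.7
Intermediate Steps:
m(F) = (-3 + F)/F (m(F) = (F - 3)/F = (-3 + F)/F)
C(A) = 2*A
(C(-13) + m(-9))*(5*(-41)) = (2*(-13) + (-3 - 9)/(-9))*(5*(-41)) = (-26 - ⅑*(-12))*(-205) = (-26 + 4/3)*(-205) = -74/3*(-205) = 15170/3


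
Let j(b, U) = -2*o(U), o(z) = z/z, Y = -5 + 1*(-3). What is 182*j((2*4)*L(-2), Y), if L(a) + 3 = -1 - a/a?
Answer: -364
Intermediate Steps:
L(a) = -5 (L(a) = -3 + (-1 - a/a) = -3 + (-1 - 1*1) = -3 + (-1 - 1) = -3 - 2 = -5)
Y = -8 (Y = -5 - 3 = -8)
o(z) = 1
j(b, U) = -2 (j(b, U) = -2*1 = -2)
182*j((2*4)*L(-2), Y) = 182*(-2) = -364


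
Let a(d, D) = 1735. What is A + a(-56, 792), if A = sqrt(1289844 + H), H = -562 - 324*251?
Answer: 1735 + sqrt(1207958) ≈ 2834.1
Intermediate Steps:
H = -81886 (H = -562 - 81324 = -81886)
A = sqrt(1207958) (A = sqrt(1289844 - 81886) = sqrt(1207958) ≈ 1099.1)
A + a(-56, 792) = sqrt(1207958) + 1735 = 1735 + sqrt(1207958)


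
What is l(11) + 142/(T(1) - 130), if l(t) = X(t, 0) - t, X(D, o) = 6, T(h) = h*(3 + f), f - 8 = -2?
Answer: -747/121 ≈ -6.1736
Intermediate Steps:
f = 6 (f = 8 - 2 = 6)
T(h) = 9*h (T(h) = h*(3 + 6) = h*9 = 9*h)
l(t) = 6 - t
l(11) + 142/(T(1) - 130) = (6 - 1*11) + 142/(9*1 - 130) = (6 - 11) + 142/(9 - 130) = -5 + 142/(-121) = -5 - 1/121*142 = -5 - 142/121 = -747/121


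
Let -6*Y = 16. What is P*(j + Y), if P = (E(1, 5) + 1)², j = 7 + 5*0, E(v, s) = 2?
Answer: 39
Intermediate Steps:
Y = -8/3 (Y = -⅙*16 = -8/3 ≈ -2.6667)
j = 7 (j = 7 + 0 = 7)
P = 9 (P = (2 + 1)² = 3² = 9)
P*(j + Y) = 9*(7 - 8/3) = 9*(13/3) = 39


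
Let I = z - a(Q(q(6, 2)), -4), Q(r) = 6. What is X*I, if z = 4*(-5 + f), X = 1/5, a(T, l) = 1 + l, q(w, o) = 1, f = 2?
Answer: -9/5 ≈ -1.8000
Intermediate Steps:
X = ⅕ ≈ 0.20000
z = -12 (z = 4*(-5 + 2) = 4*(-3) = -12)
I = -9 (I = -12 - (1 - 4) = -12 - 1*(-3) = -12 + 3 = -9)
X*I = (⅕)*(-9) = -9/5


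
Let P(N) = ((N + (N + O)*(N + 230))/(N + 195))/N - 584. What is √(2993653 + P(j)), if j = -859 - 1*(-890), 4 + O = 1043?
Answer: √146913863329290/7006 ≈ 1730.1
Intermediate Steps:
O = 1039 (O = -4 + 1043 = 1039)
j = 31 (j = -859 + 890 = 31)
P(N) = -584 + (N + (230 + N)*(1039 + N))/(N*(195 + N)) (P(N) = ((N + (N + 1039)*(N + 230))/(N + 195))/N - 584 = ((N + (1039 + N)*(230 + N))/(195 + N))/N - 584 = ((N + (230 + N)*(1039 + N))/(195 + N))/N - 584 = (N + (230 + N)*(1039 + N))/(N*(195 + N)) - 584 = -584 + (N + (230 + N)*(1039 + N))/(N*(195 + N)))
√(2993653 + P(j)) = √(2993653 + (238970 - 112610*31 - 583*31²)/(31*(195 + 31))) = √(2993653 + (1/31)*(238970 - 3490910 - 583*961)/226) = √(2993653 + (1/31)*(1/226)*(238970 - 3490910 - 560263)) = √(2993653 + (1/31)*(1/226)*(-3812203)) = √(2993653 - 3812203/7006) = √(20969720715/7006) = √146913863329290/7006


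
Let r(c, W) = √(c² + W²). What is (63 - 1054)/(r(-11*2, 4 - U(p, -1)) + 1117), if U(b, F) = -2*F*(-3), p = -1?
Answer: -1106947/1247105 + 1982*√146/1247105 ≈ -0.86841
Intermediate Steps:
U(b, F) = 6*F
r(c, W) = √(W² + c²)
(63 - 1054)/(r(-11*2, 4 - U(p, -1)) + 1117) = (63 - 1054)/(√((4 - 6*(-1))² + (-11*2)²) + 1117) = -991/(√((4 - 1*(-6))² + (-22)²) + 1117) = -991/(√((4 + 6)² + 484) + 1117) = -991/(√(10² + 484) + 1117) = -991/(√(100 + 484) + 1117) = -991/(√584 + 1117) = -991/(2*√146 + 1117) = -991/(1117 + 2*√146)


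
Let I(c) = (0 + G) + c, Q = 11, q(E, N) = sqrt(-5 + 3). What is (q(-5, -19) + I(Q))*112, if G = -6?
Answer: 560 + 112*I*sqrt(2) ≈ 560.0 + 158.39*I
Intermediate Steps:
q(E, N) = I*sqrt(2) (q(E, N) = sqrt(-2) = I*sqrt(2))
I(c) = -6 + c (I(c) = (0 - 6) + c = -6 + c)
(q(-5, -19) + I(Q))*112 = (I*sqrt(2) + (-6 + 11))*112 = (I*sqrt(2) + 5)*112 = (5 + I*sqrt(2))*112 = 560 + 112*I*sqrt(2)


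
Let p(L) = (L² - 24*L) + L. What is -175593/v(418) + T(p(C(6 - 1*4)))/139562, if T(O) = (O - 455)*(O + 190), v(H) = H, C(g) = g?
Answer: -1115311667/2651678 ≈ -420.61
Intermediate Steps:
p(L) = L² - 23*L
T(O) = (-455 + O)*(190 + O)
-175593/v(418) + T(p(C(6 - 1*4)))/139562 = -175593/418 + (-86450 + ((6 - 1*4)*(-23 + (6 - 1*4)))² - 265*(6 - 1*4)*(-23 + (6 - 1*4)))/139562 = -175593*1/418 + (-86450 + ((6 - 4)*(-23 + (6 - 4)))² - 265*(6 - 4)*(-23 + (6 - 4)))*(1/139562) = -15963/38 + (-86450 + (2*(-23 + 2))² - 530*(-23 + 2))*(1/139562) = -15963/38 + (-86450 + (2*(-21))² - 530*(-21))*(1/139562) = -15963/38 + (-86450 + (-42)² - 265*(-42))*(1/139562) = -15963/38 + (-86450 + 1764 + 11130)*(1/139562) = -15963/38 - 73556*1/139562 = -15963/38 - 36778/69781 = -1115311667/2651678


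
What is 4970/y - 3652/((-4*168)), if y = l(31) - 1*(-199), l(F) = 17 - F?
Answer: 200773/6216 ≈ 32.299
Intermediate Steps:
y = 185 (y = (17 - 1*31) - 1*(-199) = (17 - 31) + 199 = -14 + 199 = 185)
4970/y - 3652/((-4*168)) = 4970/185 - 3652/((-4*168)) = 4970*(1/185) - 3652/(-672) = 994/37 - 3652*(-1/672) = 994/37 + 913/168 = 200773/6216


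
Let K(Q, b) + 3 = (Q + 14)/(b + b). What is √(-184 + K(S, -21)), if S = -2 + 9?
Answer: 5*I*√30/2 ≈ 13.693*I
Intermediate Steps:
S = 7
K(Q, b) = -3 + (14 + Q)/(2*b) (K(Q, b) = -3 + (Q + 14)/(b + b) = -3 + (14 + Q)/((2*b)) = -3 + (14 + Q)*(1/(2*b)) = -3 + (14 + Q)/(2*b))
√(-184 + K(S, -21)) = √(-184 + (½)*(14 + 7 - 6*(-21))/(-21)) = √(-184 + (½)*(-1/21)*(14 + 7 + 126)) = √(-184 + (½)*(-1/21)*147) = √(-184 - 7/2) = √(-375/2) = 5*I*√30/2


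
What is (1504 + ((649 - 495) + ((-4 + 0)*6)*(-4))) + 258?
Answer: 2012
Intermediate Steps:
(1504 + ((649 - 495) + ((-4 + 0)*6)*(-4))) + 258 = (1504 + (154 - 4*6*(-4))) + 258 = (1504 + (154 - 24*(-4))) + 258 = (1504 + (154 + 96)) + 258 = (1504 + 250) + 258 = 1754 + 258 = 2012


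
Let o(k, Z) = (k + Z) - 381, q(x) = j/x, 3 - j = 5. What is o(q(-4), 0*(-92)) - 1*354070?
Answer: -708901/2 ≈ -3.5445e+5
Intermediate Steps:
j = -2 (j = 3 - 1*5 = 3 - 5 = -2)
q(x) = -2/x
o(k, Z) = -381 + Z + k (o(k, Z) = (Z + k) - 381 = -381 + Z + k)
o(q(-4), 0*(-92)) - 1*354070 = (-381 + 0*(-92) - 2/(-4)) - 1*354070 = (-381 + 0 - 2*(-¼)) - 354070 = (-381 + 0 + ½) - 354070 = -761/2 - 354070 = -708901/2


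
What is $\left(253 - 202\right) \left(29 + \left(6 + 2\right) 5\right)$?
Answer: $3519$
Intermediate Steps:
$\left(253 - 202\right) \left(29 + \left(6 + 2\right) 5\right) = 51 \left(29 + 8 \cdot 5\right) = 51 \left(29 + 40\right) = 51 \cdot 69 = 3519$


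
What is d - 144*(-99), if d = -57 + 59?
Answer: 14258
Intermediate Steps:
d = 2
d - 144*(-99) = 2 - 144*(-99) = 2 + 14256 = 14258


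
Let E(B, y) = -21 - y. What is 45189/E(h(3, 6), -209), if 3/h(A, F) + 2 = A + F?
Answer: 45189/188 ≈ 240.37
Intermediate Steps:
h(A, F) = 3/(-2 + A + F) (h(A, F) = 3/(-2 + (A + F)) = 3/(-2 + A + F))
45189/E(h(3, 6), -209) = 45189/(-21 - 1*(-209)) = 45189/(-21 + 209) = 45189/188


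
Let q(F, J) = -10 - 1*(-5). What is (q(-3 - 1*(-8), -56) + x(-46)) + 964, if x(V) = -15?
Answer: 944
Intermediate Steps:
q(F, J) = -5 (q(F, J) = -10 + 5 = -5)
(q(-3 - 1*(-8), -56) + x(-46)) + 964 = (-5 - 15) + 964 = -20 + 964 = 944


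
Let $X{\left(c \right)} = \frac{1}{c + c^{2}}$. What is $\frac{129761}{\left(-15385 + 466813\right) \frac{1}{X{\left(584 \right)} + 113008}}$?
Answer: $\frac{5009819581034081}{154225861920} \approx 32484.0$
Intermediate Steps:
$\frac{129761}{\left(-15385 + 466813\right) \frac{1}{X{\left(584 \right)} + 113008}} = \frac{129761}{\left(-15385 + 466813\right) \frac{1}{\frac{1}{584 \left(1 + 584\right)} + 113008}} = \frac{129761}{451428 \frac{1}{\frac{1}{584 \cdot 585} + 113008}} = \frac{129761}{451428 \frac{1}{\frac{1}{584} \cdot \frac{1}{585} + 113008}} = \frac{129761}{451428 \frac{1}{\frac{1}{341640} + 113008}} = \frac{129761}{451428 \frac{1}{\frac{38608053121}{341640}}} = \frac{129761}{451428 \cdot \frac{341640}{38608053121}} = \frac{129761}{\frac{154225861920}{38608053121}} = 129761 \cdot \frac{38608053121}{154225861920} = \frac{5009819581034081}{154225861920}$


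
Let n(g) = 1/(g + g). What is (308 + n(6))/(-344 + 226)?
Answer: -3697/1416 ≈ -2.6109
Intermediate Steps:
n(g) = 1/(2*g)
(308 + n(6))/(-344 + 226) = (308 + (1/2)/6)/(-344 + 226) = (308 + (1/2)*(1/6))/(-118) = (308 + 1/12)*(-1/118) = (3697/12)*(-1/118) = -3697/1416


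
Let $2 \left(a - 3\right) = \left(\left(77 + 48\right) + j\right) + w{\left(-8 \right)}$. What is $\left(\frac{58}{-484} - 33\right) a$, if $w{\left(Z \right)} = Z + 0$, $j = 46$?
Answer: $- \frac{1354535}{484} \approx -2798.6$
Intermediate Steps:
$w{\left(Z \right)} = Z$
$a = \frac{169}{2}$ ($a = 3 + \frac{\left(\left(77 + 48\right) + 46\right) - 8}{2} = 3 + \frac{\left(125 + 46\right) - 8}{2} = 3 + \frac{171 - 8}{2} = 3 + \frac{1}{2} \cdot 163 = 3 + \frac{163}{2} = \frac{169}{2} \approx 84.5$)
$\left(\frac{58}{-484} - 33\right) a = \left(\frac{58}{-484} - 33\right) \frac{169}{2} = \left(58 \left(- \frac{1}{484}\right) - 33\right) \frac{169}{2} = \left(- \frac{29}{242} - 33\right) \frac{169}{2} = \left(- \frac{8015}{242}\right) \frac{169}{2} = - \frac{1354535}{484}$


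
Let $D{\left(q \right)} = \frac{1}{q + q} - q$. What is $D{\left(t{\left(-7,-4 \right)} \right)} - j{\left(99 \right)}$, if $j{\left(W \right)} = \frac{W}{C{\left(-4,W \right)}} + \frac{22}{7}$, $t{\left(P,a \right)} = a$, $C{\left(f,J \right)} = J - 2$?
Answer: $- \frac{1567}{5432} \approx -0.28848$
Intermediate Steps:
$C{\left(f,J \right)} = -2 + J$
$j{\left(W \right)} = \frac{22}{7} + \frac{W}{-2 + W}$ ($j{\left(W \right)} = \frac{W}{-2 + W} + \frac{22}{7} = \frac{22}{7} + \frac{W}{-2 + W}$)
$D{\left(q \right)} = \frac{1}{2 q} - q$
$D{\left(t{\left(-7,-4 \right)} \right)} - j{\left(99 \right)} = \left(\frac{1}{2 \left(-4\right)} - -4\right) - \frac{-44 + 29 \cdot 99}{7 \left(-2 + 99\right)} = \left(\frac{1}{2} \left(- \frac{1}{4}\right) + 4\right) - \frac{-44 + 2871}{7 \cdot 97} = \left(- \frac{1}{8} + 4\right) - \frac{1}{7} \cdot \frac{1}{97} \cdot 2827 = \frac{31}{8} - \frac{2827}{679} = - \frac{1567}{5432}$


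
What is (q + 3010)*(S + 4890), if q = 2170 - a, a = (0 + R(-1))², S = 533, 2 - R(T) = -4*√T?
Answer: 28156216 - 86768*I ≈ 2.8156e+7 - 86768.0*I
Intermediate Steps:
R(T) = 2 + 4*√T (R(T) = 2 - (-4)*√T = 2 + 4*√T)
a = (2 + 4*I)² (a = (0 + (2 + 4*√(-1)))² = (0 + (2 + 4*I))² = (2 + 4*I)² ≈ -12.0 + 16.0*I)
q = 2182 - 16*I (q = 2170 - (-12 + 16*I) = 2170 + (12 - 16*I) = 2182 - 16*I ≈ 2182.0 - 16.0*I)
(q + 3010)*(S + 4890) = ((2182 - 16*I) + 3010)*(533 + 4890) = (5192 - 16*I)*5423 = 28156216 - 86768*I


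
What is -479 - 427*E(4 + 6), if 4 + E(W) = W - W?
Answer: 1229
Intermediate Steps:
E(W) = -4 (E(W) = -4 + (W - W) = -4 + 0 = -4)
-479 - 427*E(4 + 6) = -479 - 427*(-4) = -479 + 1708 = 1229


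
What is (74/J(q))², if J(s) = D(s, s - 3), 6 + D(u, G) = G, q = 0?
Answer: 5476/81 ≈ 67.605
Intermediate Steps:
D(u, G) = -6 + G
J(s) = -9 + s (J(s) = -6 + (s - 3) = -6 + (-3 + s) = -9 + s)
(74/J(q))² = (74/(-9 + 0))² = (74/(-9))² = (74*(-⅑))² = (-74/9)² = 5476/81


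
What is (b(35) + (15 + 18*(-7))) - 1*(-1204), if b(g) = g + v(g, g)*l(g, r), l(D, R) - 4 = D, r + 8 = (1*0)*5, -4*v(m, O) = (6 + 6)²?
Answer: -276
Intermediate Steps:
v(m, O) = -36 (v(m, O) = -(6 + 6)²/4 = -¼*12² = -¼*144 = -36)
r = -8 (r = -8 + (1*0)*5 = -8 + 0*5 = -8 + 0 = -8)
l(D, R) = 4 + D
b(g) = -144 - 35*g (b(g) = g - 36*(4 + g) = g + (-144 - 36*g) = -144 - 35*g)
(b(35) + (15 + 18*(-7))) - 1*(-1204) = ((-144 - 35*35) + (15 + 18*(-7))) - 1*(-1204) = ((-144 - 1225) + (15 - 126)) + 1204 = (-1369 - 111) + 1204 = -1480 + 1204 = -276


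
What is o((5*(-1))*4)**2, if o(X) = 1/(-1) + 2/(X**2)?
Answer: 39601/40000 ≈ 0.99002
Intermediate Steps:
o(X) = -1 + 2/X**2 (o(X) = 1*(-1) + 2/X**2 = -1 + 2/X**2)
o((5*(-1))*4)**2 = (-1 + 2/((5*(-1))*4)**2)**2 = (-1 + 2/(-5*4)**2)**2 = (-1 + 2/(-20)**2)**2 = (-1 + 2*(1/400))**2 = (-1 + 1/200)**2 = (-199/200)**2 = 39601/40000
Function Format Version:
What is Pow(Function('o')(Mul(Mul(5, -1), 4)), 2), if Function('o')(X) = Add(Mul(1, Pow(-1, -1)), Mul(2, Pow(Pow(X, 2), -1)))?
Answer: Rational(39601, 40000) ≈ 0.99002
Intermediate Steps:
Function('o')(X) = Add(-1, Mul(2, Pow(X, -2))) (Function('o')(X) = Add(Mul(1, -1), Mul(2, Pow(X, -2))) = Add(-1, Mul(2, Pow(X, -2))))
Pow(Function('o')(Mul(Mul(5, -1), 4)), 2) = Pow(Add(-1, Mul(2, Pow(Mul(Mul(5, -1), 4), -2))), 2) = Pow(Add(-1, Mul(2, Pow(Mul(-5, 4), -2))), 2) = Pow(Add(-1, Mul(2, Pow(-20, -2))), 2) = Pow(Add(-1, Mul(2, Rational(1, 400))), 2) = Pow(Add(-1, Rational(1, 200)), 2) = Pow(Rational(-199, 200), 2) = Rational(39601, 40000)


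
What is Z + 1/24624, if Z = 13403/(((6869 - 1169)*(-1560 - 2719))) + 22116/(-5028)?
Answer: -4855304563231/1103709855600 ≈ -4.3991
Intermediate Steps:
Z = -44956938757/10219535700 (Z = 13403/((5700*(-4279))) + 22116*(-1/5028) = 13403/(-24390300) - 1843/419 = 13403*(-1/24390300) - 1843/419 = -13403/24390300 - 1843/419 = -44956938757/10219535700 ≈ -4.3991)
Z + 1/24624 = -44956938757/10219535700 + 1/24624 = -4855304563231/1103709855600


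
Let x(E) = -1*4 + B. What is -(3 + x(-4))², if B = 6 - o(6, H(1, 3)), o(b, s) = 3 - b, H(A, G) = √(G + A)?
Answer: -64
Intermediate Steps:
H(A, G) = √(A + G)
B = 9 (B = 6 - (3 - 1*6) = 6 - (3 - 6) = 6 - 1*(-3) = 6 + 3 = 9)
x(E) = 5 (x(E) = -1*4 + 9 = -4 + 9 = 5)
-(3 + x(-4))² = -(3 + 5)² = -1*8² = -1*64 = -64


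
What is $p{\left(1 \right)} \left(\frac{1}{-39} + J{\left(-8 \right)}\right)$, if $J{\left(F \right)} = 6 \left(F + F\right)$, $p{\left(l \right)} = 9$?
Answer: $- \frac{11235}{13} \approx -864.23$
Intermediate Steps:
$J{\left(F \right)} = 12 F$ ($J{\left(F \right)} = 6 \cdot 2 F = 12 F$)
$p{\left(1 \right)} \left(\frac{1}{-39} + J{\left(-8 \right)}\right) = 9 \left(\frac{1}{-39} + 12 \left(-8\right)\right) = 9 \left(- \frac{1}{39} - 96\right) = 9 \left(- \frac{3745}{39}\right) = - \frac{11235}{13}$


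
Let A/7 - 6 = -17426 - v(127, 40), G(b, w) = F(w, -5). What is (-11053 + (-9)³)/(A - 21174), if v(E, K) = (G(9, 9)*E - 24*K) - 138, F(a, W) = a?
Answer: 11782/143429 ≈ 0.082145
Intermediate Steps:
G(b, w) = w
v(E, K) = -138 - 24*K + 9*E (v(E, K) = (9*E - 24*K) - 138 = (-24*K + 9*E) - 138 = -138 - 24*K + 9*E)
A = -122255 (A = 42 + 7*(-17426 - (-138 - 24*40 + 9*127)) = 42 + 7*(-17426 - (-138 - 960 + 1143)) = 42 + 7*(-17426 - 1*45) = 42 + 7*(-17426 - 45) = 42 + 7*(-17471) = 42 - 122297 = -122255)
(-11053 + (-9)³)/(A - 21174) = (-11053 + (-9)³)/(-122255 - 21174) = (-11053 - 729)/(-143429) = -11782*(-1/143429) = 11782/143429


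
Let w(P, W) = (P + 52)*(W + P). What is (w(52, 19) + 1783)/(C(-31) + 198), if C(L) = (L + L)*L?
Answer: 9167/2120 ≈ 4.3241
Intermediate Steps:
C(L) = 2*L² (C(L) = (2*L)*L = 2*L²)
w(P, W) = (52 + P)*(P + W)
(w(52, 19) + 1783)/(C(-31) + 198) = ((52² + 52*52 + 52*19 + 52*19) + 1783)/(2*(-31)² + 198) = ((2704 + 2704 + 988 + 988) + 1783)/(2*961 + 198) = (7384 + 1783)/(1922 + 198) = 9167/2120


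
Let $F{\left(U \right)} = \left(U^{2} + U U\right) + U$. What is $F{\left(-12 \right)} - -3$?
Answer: $279$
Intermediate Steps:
$F{\left(U \right)} = U + 2 U^{2}$ ($F{\left(U \right)} = \left(U^{2} + U^{2}\right) + U = 2 U^{2} + U = U + 2 U^{2}$)
$F{\left(-12 \right)} - -3 = - 12 \left(1 + 2 \left(-12\right)\right) - -3 = - 12 \left(1 - 24\right) + 3 = \left(-12\right) \left(-23\right) + 3 = 276 + 3 = 279$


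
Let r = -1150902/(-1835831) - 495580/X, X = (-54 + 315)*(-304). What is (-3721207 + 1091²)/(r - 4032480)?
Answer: 92165046394961016/146844701444321863 ≈ 0.62764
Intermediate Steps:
X = -79344 (X = 261*(-304) = -79344)
r = 250279573817/36415543716 (r = -1150902/(-1835831) - 495580/(-79344) = -1150902*(-1/1835831) - 495580*(-1/79344) = 1150902/1835831 + 123895/19836 = 250279573817/36415543716 ≈ 6.8729)
(-3721207 + 1091²)/(r - 4032480) = (-3721207 + 1091²)/(250279573817/36415543716 - 4032480) = (-3721207 + 1190281)/(-146844701444321863/36415543716) = -2530926*(-36415543716/146844701444321863) = 92165046394961016/146844701444321863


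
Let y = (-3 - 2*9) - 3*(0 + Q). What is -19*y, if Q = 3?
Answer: 570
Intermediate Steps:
y = -30 (y = (-3 - 2*9) - 3*(0 + 3) = (-3 - 18) - 3*3 = -21 - 9 = -30)
-19*y = -19*(-30) = 570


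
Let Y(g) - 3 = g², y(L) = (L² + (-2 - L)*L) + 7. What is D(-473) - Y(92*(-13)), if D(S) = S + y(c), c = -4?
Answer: -1430877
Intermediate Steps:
y(L) = 7 + L² + L*(-2 - L) (y(L) = (L² + L*(-2 - L)) + 7 = 7 + L² + L*(-2 - L))
D(S) = 15 + S (D(S) = S + (7 - 2*(-4)) = S + (7 + 8) = S + 15 = 15 + S)
Y(g) = 3 + g²
D(-473) - Y(92*(-13)) = (15 - 473) - (3 + (92*(-13))²) = -458 - (3 + (-1196)²) = -458 - (3 + 1430416) = -458 - 1*1430419 = -458 - 1430419 = -1430877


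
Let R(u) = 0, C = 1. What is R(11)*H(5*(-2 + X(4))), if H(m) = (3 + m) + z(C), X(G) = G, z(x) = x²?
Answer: 0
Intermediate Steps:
H(m) = 4 + m (H(m) = (3 + m) + 1² = (3 + m) + 1 = 4 + m)
R(11)*H(5*(-2 + X(4))) = 0*(4 + 5*(-2 + 4)) = 0*(4 + 5*2) = 0*(4 + 10) = 0*14 = 0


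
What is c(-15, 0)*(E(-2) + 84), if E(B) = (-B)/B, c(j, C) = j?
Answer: -1245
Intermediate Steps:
E(B) = -1
c(-15, 0)*(E(-2) + 84) = -15*(-1 + 84) = -15*83 = -1245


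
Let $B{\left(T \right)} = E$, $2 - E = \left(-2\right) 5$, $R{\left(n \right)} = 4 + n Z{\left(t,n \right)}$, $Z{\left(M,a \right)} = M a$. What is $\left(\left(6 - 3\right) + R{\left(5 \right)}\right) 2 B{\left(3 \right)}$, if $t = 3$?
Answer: $1968$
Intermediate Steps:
$R{\left(n \right)} = 4 + 3 n^{2}$ ($R{\left(n \right)} = 4 + n 3 n = 4 + 3 n^{2}$)
$E = 12$ ($E = 2 - \left(-2\right) 5 = 2 - -10 = 2 + 10 = 12$)
$B{\left(T \right)} = 12$
$\left(\left(6 - 3\right) + R{\left(5 \right)}\right) 2 B{\left(3 \right)} = \left(\left(6 - 3\right) + \left(4 + 3 \cdot 5^{2}\right)\right) 2 \cdot 12 = \left(3 + \left(4 + 3 \cdot 25\right)\right) 2 \cdot 12 = \left(3 + \left(4 + 75\right)\right) 2 \cdot 12 = \left(3 + 79\right) 2 \cdot 12 = 82 \cdot 2 \cdot 12 = 164 \cdot 12 = 1968$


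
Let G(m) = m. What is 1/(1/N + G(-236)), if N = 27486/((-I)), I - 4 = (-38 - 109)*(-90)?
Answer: -27/6385 ≈ -0.0042287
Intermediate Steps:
I = 13234 (I = 4 + (-38 - 109)*(-90) = 4 - 147*(-90) = 4 + 13230 = 13234)
N = -27/13 (N = 27486/((-1*13234)) = 27486/(-13234) = 27486*(-1/13234) = -27/13 ≈ -2.0769)
1/(1/N + G(-236)) = 1/(1/(-27/13) - 236) = 1/(-13/27 - 236) = 1/(-6385/27) = -27/6385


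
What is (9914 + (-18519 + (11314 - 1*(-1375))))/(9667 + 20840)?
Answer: 4084/30507 ≈ 0.13387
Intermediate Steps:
(9914 + (-18519 + (11314 - 1*(-1375))))/(9667 + 20840) = (9914 + (-18519 + (11314 + 1375)))/30507 = (9914 + (-18519 + 12689))*(1/30507) = (9914 - 5830)*(1/30507) = 4084*(1/30507) = 4084/30507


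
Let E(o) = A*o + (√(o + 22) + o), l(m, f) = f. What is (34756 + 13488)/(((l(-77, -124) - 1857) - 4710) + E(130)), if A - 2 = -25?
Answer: -460778444/91221449 - 96488*√38/91221449 ≈ -5.0577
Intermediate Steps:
A = -23 (A = 2 - 25 = -23)
E(o) = √(22 + o) - 22*o (E(o) = -23*o + (√(o + 22) + o) = -23*o + (√(22 + o) + o) = -23*o + (o + √(22 + o)) = √(22 + o) - 22*o)
(34756 + 13488)/(((l(-77, -124) - 1857) - 4710) + E(130)) = (34756 + 13488)/(((-124 - 1857) - 4710) + (√(22 + 130) - 22*130)) = 48244/((-1981 - 4710) + (√152 - 2860)) = 48244/(-6691 + (2*√38 - 2860)) = 48244/(-6691 + (-2860 + 2*√38)) = 48244/(-9551 + 2*√38)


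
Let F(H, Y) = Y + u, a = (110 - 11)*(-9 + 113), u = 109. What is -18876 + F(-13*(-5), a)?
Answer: -8471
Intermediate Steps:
a = 10296 (a = 99*104 = 10296)
F(H, Y) = 109 + Y (F(H, Y) = Y + 109 = 109 + Y)
-18876 + F(-13*(-5), a) = -18876 + (109 + 10296) = -18876 + 10405 = -8471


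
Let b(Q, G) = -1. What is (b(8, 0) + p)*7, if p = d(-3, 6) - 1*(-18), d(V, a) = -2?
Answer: 105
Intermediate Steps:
p = 16 (p = -2 - 1*(-18) = -2 + 18 = 16)
(b(8, 0) + p)*7 = (-1 + 16)*7 = 15*7 = 105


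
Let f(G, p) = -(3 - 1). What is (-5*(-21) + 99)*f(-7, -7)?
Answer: -408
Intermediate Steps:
f(G, p) = -2 (f(G, p) = -1*2 = -2)
(-5*(-21) + 99)*f(-7, -7) = (-5*(-21) + 99)*(-2) = (105 + 99)*(-2) = 204*(-2) = -408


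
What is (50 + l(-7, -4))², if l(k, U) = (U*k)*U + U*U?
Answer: 2116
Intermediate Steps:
l(k, U) = U² + k*U² (l(k, U) = k*U² + U² = U² + k*U²)
(50 + l(-7, -4))² = (50 + (-4)²*(1 - 7))² = (50 + 16*(-6))² = (50 - 96)² = (-46)² = 2116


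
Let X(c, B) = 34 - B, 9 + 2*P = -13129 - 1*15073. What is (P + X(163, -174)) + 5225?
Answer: -17345/2 ≈ -8672.5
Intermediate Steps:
P = -28211/2 (P = -9/2 + (-13129 - 1*15073)/2 = -9/2 + (-13129 - 15073)/2 = -9/2 + (1/2)*(-28202) = -9/2 - 14101 = -28211/2 ≈ -14106.)
(P + X(163, -174)) + 5225 = (-28211/2 + (34 - 1*(-174))) + 5225 = (-28211/2 + (34 + 174)) + 5225 = (-28211/2 + 208) + 5225 = -27795/2 + 5225 = -17345/2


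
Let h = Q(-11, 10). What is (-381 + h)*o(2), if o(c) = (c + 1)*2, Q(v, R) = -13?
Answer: -2364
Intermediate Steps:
h = -13
o(c) = 2 + 2*c (o(c) = (1 + c)*2 = 2 + 2*c)
(-381 + h)*o(2) = (-381 - 13)*(2 + 2*2) = -394*(2 + 4) = -394*6 = -2364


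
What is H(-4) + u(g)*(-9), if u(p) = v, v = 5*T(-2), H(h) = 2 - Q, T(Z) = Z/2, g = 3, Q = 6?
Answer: 41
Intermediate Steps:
T(Z) = Z/2 (T(Z) = Z*(1/2) = Z/2)
H(h) = -4 (H(h) = 2 - 1*6 = 2 - 6 = -4)
v = -5 (v = 5*((1/2)*(-2)) = 5*(-1) = -5)
u(p) = -5
H(-4) + u(g)*(-9) = -4 - 5*(-9) = -4 + 45 = 41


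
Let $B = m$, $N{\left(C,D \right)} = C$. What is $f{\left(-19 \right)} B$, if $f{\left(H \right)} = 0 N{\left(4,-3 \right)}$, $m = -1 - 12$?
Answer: $0$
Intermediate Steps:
$m = -13$ ($m = -1 - 12 = -13$)
$f{\left(H \right)} = 0$ ($f{\left(H \right)} = 0 \cdot 4 = 0$)
$B = -13$
$f{\left(-19 \right)} B = 0 \left(-13\right) = 0$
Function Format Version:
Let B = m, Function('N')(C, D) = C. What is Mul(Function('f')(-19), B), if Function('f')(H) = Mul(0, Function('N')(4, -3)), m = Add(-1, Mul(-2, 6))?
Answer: 0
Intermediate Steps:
m = -13 (m = Add(-1, -12) = -13)
Function('f')(H) = 0 (Function('f')(H) = Mul(0, 4) = 0)
B = -13
Mul(Function('f')(-19), B) = Mul(0, -13) = 0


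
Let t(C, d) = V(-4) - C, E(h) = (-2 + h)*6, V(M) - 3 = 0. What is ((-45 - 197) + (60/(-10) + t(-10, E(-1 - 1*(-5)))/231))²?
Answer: 3280425625/53361 ≈ 61476.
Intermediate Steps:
V(M) = 3 (V(M) = 3 + 0 = 3)
E(h) = -12 + 6*h
t(C, d) = 3 - C
((-45 - 197) + (60/(-10) + t(-10, E(-1 - 1*(-5)))/231))² = ((-45 - 197) + (60/(-10) + (3 - 1*(-10))/231))² = (-242 + (60*(-⅒) + (3 + 10)*(1/231)))² = (-242 + (-6 + 13*(1/231)))² = (-242 + (-6 + 13/231))² = (-242 - 1373/231)² = (-57275/231)² = 3280425625/53361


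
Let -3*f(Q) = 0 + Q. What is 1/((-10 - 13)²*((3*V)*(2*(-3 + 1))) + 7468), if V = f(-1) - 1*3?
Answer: 1/24396 ≈ 4.0990e-5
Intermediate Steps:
f(Q) = -Q/3 (f(Q) = -(0 + Q)/3 = -Q/3)
V = -8/3 (V = -⅓*(-1) - 1*3 = ⅓ - 3 = -8/3 ≈ -2.6667)
1/((-10 - 13)²*((3*V)*(2*(-3 + 1))) + 7468) = 1/((-10 - 13)²*((3*(-8/3))*(2*(-3 + 1))) + 7468) = 1/((-23)²*(-16*(-2)) + 7468) = 1/(529*(-8*(-4)) + 7468) = 1/(529*32 + 7468) = 1/(16928 + 7468) = 1/24396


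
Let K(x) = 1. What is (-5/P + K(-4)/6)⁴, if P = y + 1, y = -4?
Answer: 14641/1296 ≈ 11.297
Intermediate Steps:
P = -3 (P = -4 + 1 = -3)
(-5/P + K(-4)/6)⁴ = (-5/(-3) + 1/6)⁴ = (-5*(-⅓) + 1*(⅙))⁴ = (5/3 + ⅙)⁴ = (11/6)⁴ = 14641/1296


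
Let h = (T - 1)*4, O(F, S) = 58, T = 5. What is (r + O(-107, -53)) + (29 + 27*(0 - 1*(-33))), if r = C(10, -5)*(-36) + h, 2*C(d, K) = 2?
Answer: 958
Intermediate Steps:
h = 16 (h = (5 - 1)*4 = 4*4 = 16)
C(d, K) = 1 (C(d, K) = (½)*2 = 1)
r = -20 (r = 1*(-36) + 16 = -36 + 16 = -20)
(r + O(-107, -53)) + (29 + 27*(0 - 1*(-33))) = (-20 + 58) + (29 + 27*(0 - 1*(-33))) = 38 + (29 + 27*(0 + 33)) = 38 + (29 + 27*33) = 38 + (29 + 891) = 38 + 920 = 958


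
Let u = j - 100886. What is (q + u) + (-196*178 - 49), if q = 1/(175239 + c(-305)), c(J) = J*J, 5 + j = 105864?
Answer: -8038262495/268264 ≈ -29964.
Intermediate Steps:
j = 105859 (j = -5 + 105864 = 105859)
c(J) = J**2
u = 4973 (u = 105859 - 100886 = 4973)
q = 1/268264 (q = 1/(175239 + (-305)**2) = 1/(175239 + 93025) = 1/268264 ≈ 3.7277e-6)
(q + u) + (-196*178 - 49) = (1/268264 + 4973) + (-196*178 - 49) = 1334076873/268264 + (-34888 - 49) = 1334076873/268264 - 34937 = -8038262495/268264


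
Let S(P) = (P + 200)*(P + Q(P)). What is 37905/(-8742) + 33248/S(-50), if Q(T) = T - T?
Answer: -47911793/5463750 ≈ -8.7690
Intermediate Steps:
Q(T) = 0
S(P) = P*(200 + P) (S(P) = (P + 200)*(P + 0) = (200 + P)*P = P*(200 + P))
37905/(-8742) + 33248/S(-50) = 37905/(-8742) + 33248/((-50*(200 - 50))) = 37905*(-1/8742) + 33248/((-50*150)) = -12635/2914 + 33248/(-7500) = -12635/2914 + 33248*(-1/7500) = -12635/2914 - 8312/1875 = -47911793/5463750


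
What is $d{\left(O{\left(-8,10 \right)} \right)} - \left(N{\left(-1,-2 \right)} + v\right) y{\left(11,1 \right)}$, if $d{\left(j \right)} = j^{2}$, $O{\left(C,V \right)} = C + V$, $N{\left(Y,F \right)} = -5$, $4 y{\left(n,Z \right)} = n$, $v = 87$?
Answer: $- \frac{443}{2} \approx -221.5$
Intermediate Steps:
$y{\left(n,Z \right)} = \frac{n}{4}$
$d{\left(O{\left(-8,10 \right)} \right)} - \left(N{\left(-1,-2 \right)} + v\right) y{\left(11,1 \right)} = \left(-8 + 10\right)^{2} - \left(-5 + 87\right) \frac{1}{4} \cdot 11 = 2^{2} - 82 \cdot \frac{11}{4} = 4 - \frac{451}{2} = - \frac{443}{2}$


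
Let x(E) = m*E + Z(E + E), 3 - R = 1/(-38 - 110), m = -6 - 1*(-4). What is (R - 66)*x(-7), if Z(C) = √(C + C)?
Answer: -65261/74 - 9323*I*√7/74 ≈ -881.91 - 333.33*I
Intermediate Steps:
m = -2 (m = -6 + 4 = -2)
Z(C) = √2*√C (Z(C) = √(2*C) = √2*√C)
R = 445/148 (R = 3 - 1/(-38 - 110) = 3 - 1/(-148) = 3 - 1*(-1/148) = 3 + 1/148 = 445/148 ≈ 3.0068)
x(E) = -2*E + 2*√E (x(E) = -2*E + √2*√(E + E) = -2*E + √2*√(2*E) = -2*E + √2*(√2*√E) = -2*E + 2*√E)
(R - 66)*x(-7) = (445/148 - 66)*(-2*(-7) + 2*√(-7)) = -9323*(14 + 2*(I*√7))/148 = -9323*(14 + 2*I*√7)/148 = -65261/74 - 9323*I*√7/74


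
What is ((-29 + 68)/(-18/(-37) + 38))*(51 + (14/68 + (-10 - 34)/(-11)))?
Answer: 2708511/48416 ≈ 55.943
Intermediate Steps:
((-29 + 68)/(-18/(-37) + 38))*(51 + (14/68 + (-10 - 34)/(-11))) = (39/(-18*(-1/37) + 38))*(51 + (14*(1/68) - 44*(-1/11))) = (39/(18/37 + 38))*(51 + (7/34 + 4)) = (39/(1424/37))*(51 + 143/34) = (39*(37/1424))*(1877/34) = (1443/1424)*(1877/34) = 2708511/48416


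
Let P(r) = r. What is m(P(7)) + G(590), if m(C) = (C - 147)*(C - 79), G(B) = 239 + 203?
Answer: 10522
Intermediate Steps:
G(B) = 442
m(C) = (-147 + C)*(-79 + C)
m(P(7)) + G(590) = (11613 + 7² - 226*7) + 442 = (11613 + 49 - 1582) + 442 = 10080 + 442 = 10522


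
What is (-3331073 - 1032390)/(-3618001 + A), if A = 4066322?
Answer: -4363463/448321 ≈ -9.7329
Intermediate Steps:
(-3331073 - 1032390)/(-3618001 + A) = (-3331073 - 1032390)/(-3618001 + 4066322) = -4363463/448321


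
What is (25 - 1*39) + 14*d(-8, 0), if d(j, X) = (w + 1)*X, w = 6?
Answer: -14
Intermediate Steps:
d(j, X) = 7*X (d(j, X) = (6 + 1)*X = 7*X)
(25 - 1*39) + 14*d(-8, 0) = (25 - 1*39) + 14*(7*0) = (25 - 39) + 14*0 = -14 + 0 = -14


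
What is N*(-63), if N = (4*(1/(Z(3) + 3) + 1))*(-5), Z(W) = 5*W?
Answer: 1330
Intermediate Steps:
N = -190/9 (N = (4*(1/(5*3 + 3) + 1))*(-5) = (4*(1/(15 + 3) + 1))*(-5) = (4*(1/18 + 1))*(-5) = (4*(19/18))*(-5) = (38/9)*(-5) = -190/9 ≈ -21.111)
N*(-63) = -190/9*(-63) = 1330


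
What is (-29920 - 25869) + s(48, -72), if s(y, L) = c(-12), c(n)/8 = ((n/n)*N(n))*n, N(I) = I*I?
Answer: -69613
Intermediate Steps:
N(I) = I²
c(n) = 8*n³ (c(n) = 8*(((n/n)*n²)*n) = 8*((1*n²)*n) = 8*(n²*n) = 8*n³)
s(y, L) = -13824 (s(y, L) = 8*(-12)³ = 8*(-1728) = -13824)
(-29920 - 25869) + s(48, -72) = (-29920 - 25869) - 13824 = -55789 - 13824 = -69613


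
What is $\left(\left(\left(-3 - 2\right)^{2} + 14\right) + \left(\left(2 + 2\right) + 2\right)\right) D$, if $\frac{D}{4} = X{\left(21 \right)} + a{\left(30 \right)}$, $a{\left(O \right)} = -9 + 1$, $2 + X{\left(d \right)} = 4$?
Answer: $-1080$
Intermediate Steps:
$X{\left(d \right)} = 2$ ($X{\left(d \right)} = -2 + 4 = 2$)
$a{\left(O \right)} = -8$
$D = -24$ ($D = 4 \left(2 - 8\right) = 4 \left(-6\right) = -24$)
$\left(\left(\left(-3 - 2\right)^{2} + 14\right) + \left(\left(2 + 2\right) + 2\right)\right) D = \left(\left(\left(-3 - 2\right)^{2} + 14\right) + \left(\left(2 + 2\right) + 2\right)\right) \left(-24\right) = \left(\left(\left(-5\right)^{2} + 14\right) + \left(4 + 2\right)\right) \left(-24\right) = \left(\left(25 + 14\right) + 6\right) \left(-24\right) = \left(39 + 6\right) \left(-24\right) = 45 \left(-24\right) = -1080$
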